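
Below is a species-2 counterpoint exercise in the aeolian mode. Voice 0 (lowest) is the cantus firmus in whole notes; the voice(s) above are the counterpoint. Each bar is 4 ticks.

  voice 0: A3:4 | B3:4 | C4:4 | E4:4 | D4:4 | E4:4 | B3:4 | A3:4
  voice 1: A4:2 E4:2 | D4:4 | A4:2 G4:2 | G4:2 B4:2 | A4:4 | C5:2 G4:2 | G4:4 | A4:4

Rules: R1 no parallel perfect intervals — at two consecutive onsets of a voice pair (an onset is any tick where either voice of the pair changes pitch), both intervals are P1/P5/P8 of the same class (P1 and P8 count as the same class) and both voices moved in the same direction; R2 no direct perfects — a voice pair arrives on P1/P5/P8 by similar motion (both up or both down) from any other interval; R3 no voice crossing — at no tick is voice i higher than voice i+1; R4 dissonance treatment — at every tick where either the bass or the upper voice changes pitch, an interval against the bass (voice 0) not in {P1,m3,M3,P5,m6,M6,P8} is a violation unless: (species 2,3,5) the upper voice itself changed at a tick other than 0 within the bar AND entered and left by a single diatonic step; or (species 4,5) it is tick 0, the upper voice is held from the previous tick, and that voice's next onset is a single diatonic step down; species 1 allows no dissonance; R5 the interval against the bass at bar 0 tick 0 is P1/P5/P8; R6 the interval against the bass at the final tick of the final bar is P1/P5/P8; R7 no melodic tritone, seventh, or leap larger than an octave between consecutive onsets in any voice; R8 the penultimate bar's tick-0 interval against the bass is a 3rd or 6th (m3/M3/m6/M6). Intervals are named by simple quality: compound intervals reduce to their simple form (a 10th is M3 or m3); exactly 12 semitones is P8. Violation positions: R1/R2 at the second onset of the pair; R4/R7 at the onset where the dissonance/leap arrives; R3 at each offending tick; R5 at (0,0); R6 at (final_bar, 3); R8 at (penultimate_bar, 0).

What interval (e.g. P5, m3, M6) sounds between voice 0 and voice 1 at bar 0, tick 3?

P5

voice 0=A3 voice 1=E4 -> P5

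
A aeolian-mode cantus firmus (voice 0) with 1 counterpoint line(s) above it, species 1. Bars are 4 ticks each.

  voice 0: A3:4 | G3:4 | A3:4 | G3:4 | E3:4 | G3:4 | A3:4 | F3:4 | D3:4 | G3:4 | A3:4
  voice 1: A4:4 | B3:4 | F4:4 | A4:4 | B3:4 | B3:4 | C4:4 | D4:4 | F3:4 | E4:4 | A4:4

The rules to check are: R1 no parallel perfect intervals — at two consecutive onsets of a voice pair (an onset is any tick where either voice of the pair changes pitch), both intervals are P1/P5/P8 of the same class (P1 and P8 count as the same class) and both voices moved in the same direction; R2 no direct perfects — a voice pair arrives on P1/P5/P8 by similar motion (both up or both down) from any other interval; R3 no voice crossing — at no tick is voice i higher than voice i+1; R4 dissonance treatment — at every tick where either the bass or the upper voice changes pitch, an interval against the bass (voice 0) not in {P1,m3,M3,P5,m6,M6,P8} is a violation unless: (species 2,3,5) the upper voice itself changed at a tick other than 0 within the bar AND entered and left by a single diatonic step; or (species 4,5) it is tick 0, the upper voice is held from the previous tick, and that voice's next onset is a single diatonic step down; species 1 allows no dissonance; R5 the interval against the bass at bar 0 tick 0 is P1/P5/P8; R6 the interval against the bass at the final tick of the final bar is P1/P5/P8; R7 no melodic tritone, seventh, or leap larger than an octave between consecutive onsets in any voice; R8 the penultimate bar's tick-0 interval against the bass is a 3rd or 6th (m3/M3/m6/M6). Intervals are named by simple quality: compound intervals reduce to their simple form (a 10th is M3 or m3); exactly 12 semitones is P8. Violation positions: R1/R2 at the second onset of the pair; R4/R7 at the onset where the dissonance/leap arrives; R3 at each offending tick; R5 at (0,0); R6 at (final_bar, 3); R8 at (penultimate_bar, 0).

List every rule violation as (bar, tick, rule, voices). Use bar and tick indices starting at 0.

bar 0: v0=A3 v1=A4 downbeat P8
bar 1: v0=G3 v1=B3 downbeat M3
bar 2: v0=A3 v1=F4 downbeat m6
bar 3: v0=G3 v1=A4 downbeat M2
bar 4: v0=E3 v1=B3 downbeat P5
bar 5: v0=G3 v1=B3 downbeat M3
bar 6: v0=A3 v1=C4 downbeat m3
bar 7: v0=F3 v1=D4 downbeat M6
bar 8: v0=D3 v1=F3 downbeat m3
bar 9: v0=G3 v1=E4 downbeat M6
bar 10: v0=A3 v1=A4 downbeat P8
  -> R7 @ bar 1 tick 0 v(1,): A4->B3 leap 10st
  -> R7 @ bar 2 tick 0 v(1,): B3->F4 leap 6st
  -> R4 @ bar 3 tick 0 v(0, 1): G3/A4 M2 untreated
  -> R2 @ bar 4 tick 0 v(0, 1): G3/A4 M2 -> E3/B3 P5 similar
  -> R7 @ bar 4 tick 0 v(1,): A4->B3 leap 10st
  -> R7 @ bar 9 tick 0 v(1,): F3->E4 leap 11st
  -> R2 @ bar 10 tick 0 v(0, 1): G3/E4 M6 -> A3/A4 P8 similar

(1, 0, R7, (1,))
(2, 0, R7, (1,))
(3, 0, R4, (0, 1))
(4, 0, R2, (0, 1))
(4, 0, R7, (1,))
(9, 0, R7, (1,))
(10, 0, R2, (0, 1))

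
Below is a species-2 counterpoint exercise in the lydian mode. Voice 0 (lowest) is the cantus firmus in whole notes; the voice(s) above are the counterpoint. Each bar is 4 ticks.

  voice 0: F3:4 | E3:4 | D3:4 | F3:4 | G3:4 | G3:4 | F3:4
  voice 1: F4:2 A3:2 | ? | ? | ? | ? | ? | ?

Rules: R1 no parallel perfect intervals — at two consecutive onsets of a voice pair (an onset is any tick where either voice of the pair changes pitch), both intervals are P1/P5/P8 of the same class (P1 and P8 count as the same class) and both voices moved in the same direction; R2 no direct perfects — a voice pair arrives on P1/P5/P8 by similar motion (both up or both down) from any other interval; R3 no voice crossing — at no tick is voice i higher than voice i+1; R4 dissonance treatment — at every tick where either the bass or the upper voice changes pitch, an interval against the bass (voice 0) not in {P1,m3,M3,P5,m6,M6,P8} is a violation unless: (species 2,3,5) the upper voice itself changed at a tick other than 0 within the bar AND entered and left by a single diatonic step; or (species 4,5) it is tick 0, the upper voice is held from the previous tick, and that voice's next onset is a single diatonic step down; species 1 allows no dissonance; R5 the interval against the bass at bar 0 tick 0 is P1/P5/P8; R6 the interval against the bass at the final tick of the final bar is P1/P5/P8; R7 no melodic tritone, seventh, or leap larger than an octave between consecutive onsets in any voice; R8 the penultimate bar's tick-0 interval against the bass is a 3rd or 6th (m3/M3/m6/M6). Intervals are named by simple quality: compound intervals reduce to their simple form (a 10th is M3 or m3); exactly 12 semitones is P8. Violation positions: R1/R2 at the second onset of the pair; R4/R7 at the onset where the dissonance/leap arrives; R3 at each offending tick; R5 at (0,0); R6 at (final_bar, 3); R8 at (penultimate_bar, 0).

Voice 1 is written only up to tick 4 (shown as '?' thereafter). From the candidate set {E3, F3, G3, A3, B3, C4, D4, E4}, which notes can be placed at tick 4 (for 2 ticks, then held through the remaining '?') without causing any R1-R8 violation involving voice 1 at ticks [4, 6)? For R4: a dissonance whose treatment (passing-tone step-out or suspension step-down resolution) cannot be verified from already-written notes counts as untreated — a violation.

{B3, C4, E4, G3}

E3: violates R2
F3: violates R4
G3: legal
A3: violates R4
B3: legal
C4: legal
D4: violates R4
E4: legal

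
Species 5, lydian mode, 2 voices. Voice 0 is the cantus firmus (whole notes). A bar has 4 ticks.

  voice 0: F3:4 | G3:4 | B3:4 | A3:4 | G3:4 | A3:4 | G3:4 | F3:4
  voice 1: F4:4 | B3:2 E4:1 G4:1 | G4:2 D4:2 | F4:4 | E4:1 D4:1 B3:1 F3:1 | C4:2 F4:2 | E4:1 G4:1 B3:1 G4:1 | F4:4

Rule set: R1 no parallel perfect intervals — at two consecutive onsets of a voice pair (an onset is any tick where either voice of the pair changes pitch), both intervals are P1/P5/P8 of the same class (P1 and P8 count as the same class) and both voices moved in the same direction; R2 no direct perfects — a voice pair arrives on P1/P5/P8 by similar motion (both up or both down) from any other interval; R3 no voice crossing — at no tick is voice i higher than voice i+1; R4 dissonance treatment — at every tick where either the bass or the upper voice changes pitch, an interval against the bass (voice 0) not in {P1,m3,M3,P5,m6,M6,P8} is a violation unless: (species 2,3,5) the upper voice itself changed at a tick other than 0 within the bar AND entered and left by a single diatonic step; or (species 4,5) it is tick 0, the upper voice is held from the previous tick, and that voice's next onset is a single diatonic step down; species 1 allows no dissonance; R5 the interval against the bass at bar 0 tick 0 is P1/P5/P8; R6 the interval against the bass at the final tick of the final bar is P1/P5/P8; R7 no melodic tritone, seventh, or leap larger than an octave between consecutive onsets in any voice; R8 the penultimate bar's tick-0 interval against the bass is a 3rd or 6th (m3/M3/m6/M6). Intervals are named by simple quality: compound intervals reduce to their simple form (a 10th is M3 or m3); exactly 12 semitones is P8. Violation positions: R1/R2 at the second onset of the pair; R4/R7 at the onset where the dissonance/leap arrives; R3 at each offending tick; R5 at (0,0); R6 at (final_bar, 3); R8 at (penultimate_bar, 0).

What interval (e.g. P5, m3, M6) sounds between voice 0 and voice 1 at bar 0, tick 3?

P8

voice 0=F3 voice 1=F4 -> P8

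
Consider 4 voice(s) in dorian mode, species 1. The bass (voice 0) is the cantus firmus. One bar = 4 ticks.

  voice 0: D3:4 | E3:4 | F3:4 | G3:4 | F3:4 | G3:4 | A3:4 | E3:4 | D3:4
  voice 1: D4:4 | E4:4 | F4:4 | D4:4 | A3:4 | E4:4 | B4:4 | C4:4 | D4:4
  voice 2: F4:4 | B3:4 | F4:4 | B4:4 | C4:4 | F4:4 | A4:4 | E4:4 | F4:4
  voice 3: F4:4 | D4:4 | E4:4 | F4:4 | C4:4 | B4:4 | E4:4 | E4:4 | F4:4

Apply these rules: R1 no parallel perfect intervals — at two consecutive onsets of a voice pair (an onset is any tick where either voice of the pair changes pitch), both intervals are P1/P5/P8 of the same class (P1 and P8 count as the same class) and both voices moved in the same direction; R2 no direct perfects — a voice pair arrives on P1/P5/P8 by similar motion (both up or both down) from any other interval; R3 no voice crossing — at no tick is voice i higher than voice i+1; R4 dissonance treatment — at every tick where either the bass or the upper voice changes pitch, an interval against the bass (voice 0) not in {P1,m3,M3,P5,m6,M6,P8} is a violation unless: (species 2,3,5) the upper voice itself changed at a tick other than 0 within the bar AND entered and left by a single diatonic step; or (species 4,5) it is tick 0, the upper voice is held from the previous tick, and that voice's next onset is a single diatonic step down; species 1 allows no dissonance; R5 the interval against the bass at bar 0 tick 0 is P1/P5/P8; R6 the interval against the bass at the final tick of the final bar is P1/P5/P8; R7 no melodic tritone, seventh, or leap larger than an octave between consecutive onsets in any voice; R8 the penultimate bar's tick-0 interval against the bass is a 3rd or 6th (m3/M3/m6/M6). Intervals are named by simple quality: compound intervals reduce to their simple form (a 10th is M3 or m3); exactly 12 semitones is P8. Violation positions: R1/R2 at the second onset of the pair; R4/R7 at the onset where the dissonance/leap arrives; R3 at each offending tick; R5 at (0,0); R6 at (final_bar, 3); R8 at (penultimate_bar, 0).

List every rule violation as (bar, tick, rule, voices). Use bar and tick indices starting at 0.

bar 0: v0=D3 v1=D4 v2=F4 v3=F4 downbeat m3
bar 1: v0=E3 v1=E4 v2=B3 v3=D4 downbeat m7
bar 2: v0=F3 v1=F4 v2=F4 v3=E4 downbeat M7
bar 3: v0=G3 v1=D4 v2=B4 v3=F4 downbeat m7
bar 4: v0=F3 v1=A3 v2=C4 v3=C4 downbeat P5
bar 5: v0=G3 v1=E4 v2=F4 v3=B4 downbeat M3
bar 6: v0=A3 v1=B4 v2=A4 v3=E4 downbeat P5
bar 7: v0=E3 v1=C4 v2=E4 v3=E4 downbeat P8
bar 8: v0=D3 v1=D4 v2=F4 v3=F4 downbeat m3
  -> R5 @ bar 0 tick 0 v(0, 2): opens on m3
  -> R5 @ bar 0 tick 0 v(0, 3): opens on m3
  -> R1 @ bar 1 tick 0 v(0, 1): D3/D4 P8 -> E3/E4 P8 similar
  -> R3 @ bar 1 tick 0 v(1, 2): E4 above B3
  -> R4 @ bar 1 tick 0 v(0, 3): E3/D4 m7 untreated
  -> R7 @ bar 1 tick 0 v(2,): F4->B3 leap 6st
  -> R3 @ bar 1 tick 1 v(1, 2): E4 above B3
  -> R3 @ bar 1 tick 2 v(1, 2): E4 above B3
  -> R3 @ bar 1 tick 3 v(1, 2): E4 above B3
  -> R1 @ bar 2 tick 0 v(0, 1): E3/E4 P8 -> F3/F4 P8 similar
  -> R2 @ bar 2 tick 0 v(0, 2): E3/B3 P5 -> F3/F4 P8 similar
  -> R2 @ bar 2 tick 0 v(1, 2): E4/B3 P4 -> F4/F4 P1 similar
  -> R3 @ bar 2 tick 0 v(2, 3): F4 above E4
  -> R4 @ bar 2 tick 0 v(0, 3): F3/E4 M7 untreated
  -> R7 @ bar 2 tick 0 v(2,): B3->F4 leap 6st
  -> R3 @ bar 2 tick 1 v(2, 3): F4 above E4
  -> R3 @ bar 2 tick 2 v(2, 3): F4 above E4
  -> R3 @ bar 2 tick 3 v(2, 3): F4 above E4
  -> R3 @ bar 3 tick 0 v(2, 3): B4 above F4
  -> R4 @ bar 3 tick 0 v(0, 3): G3/F4 m7 untreated
  -> R7 @ bar 3 tick 0 v(2,): F4->B4 leap 6st
  -> R3 @ bar 3 tick 1 v(2, 3): B4 above F4
  -> R3 @ bar 3 tick 2 v(2, 3): B4 above F4
  -> R3 @ bar 3 tick 3 v(2, 3): B4 above F4
  -> R2 @ bar 4 tick 0 v(0, 2): G3/B4 M3 -> F3/C4 P5 similar
  -> R2 @ bar 4 tick 0 v(0, 3): G3/F4 m7 -> F3/C4 P5 similar
  -> R2 @ bar 4 tick 0 v(2, 3): B4/F4 TT -> C4/C4 P1 similar
  -> R7 @ bar 4 tick 0 v(2,): B4->C4 leap 11st
  -> R2 @ bar 5 tick 0 v(1, 3): A3/C4 m3 -> E4/B4 P5 similar
  -> R4 @ bar 5 tick 0 v(0, 2): G3/F4 m7 untreated
  -> R7 @ bar 5 tick 0 v(3,): C4->B4 leap 11st
  -> R2 @ bar 6 tick 0 v(0, 2): G3/F4 m7 -> A3/A4 P8 similar
  -> R3 @ bar 6 tick 0 v(1, 2): B4 above A4
  -> R3 @ bar 6 tick 0 v(2, 3): A4 above E4
  -> R4 @ bar 6 tick 0 v(0, 1): A3/B4 M2 untreated
  -> R3 @ bar 6 tick 1 v(1, 2): B4 above A4
  -> R3 @ bar 6 tick 1 v(2, 3): A4 above E4
  -> R3 @ bar 6 tick 2 v(1, 2): B4 above A4
  -> R3 @ bar 6 tick 2 v(2, 3): A4 above E4
  -> R3 @ bar 6 tick 3 v(1, 2): B4 above A4
  -> R3 @ bar 6 tick 3 v(2, 3): A4 above E4
  -> R1 @ bar 7 tick 0 v(0, 2): A3/A4 P8 -> E3/E4 P8 similar
  -> R7 @ bar 7 tick 0 v(1,): B4->C4 leap 11st
  -> R8 @ bar 7 tick 0 v(0, 2): penult P8 not 3rd/6th
  -> R8 @ bar 7 tick 0 v(0, 3): penult P8 not 3rd/6th
  -> R1 @ bar 8 tick 0 v(2, 3): E4/E4 P1 -> F4/F4 P1 similar
  -> R6 @ bar 8 tick 3 v(0, 2): closes on m3
  -> R6 @ bar 8 tick 3 v(0, 3): closes on m3

(0, 0, R5, (0, 2))
(0, 0, R5, (0, 3))
(1, 0, R1, (0, 1))
(1, 0, R3, (1, 2))
(1, 0, R4, (0, 3))
(1, 0, R7, (2,))
(1, 1, R3, (1, 2))
(1, 2, R3, (1, 2))
(1, 3, R3, (1, 2))
(2, 0, R1, (0, 1))
(2, 0, R2, (0, 2))
(2, 0, R2, (1, 2))
(2, 0, R3, (2, 3))
(2, 0, R4, (0, 3))
(2, 0, R7, (2,))
(2, 1, R3, (2, 3))
(2, 2, R3, (2, 3))
(2, 3, R3, (2, 3))
(3, 0, R3, (2, 3))
(3, 0, R4, (0, 3))
(3, 0, R7, (2,))
(3, 1, R3, (2, 3))
(3, 2, R3, (2, 3))
(3, 3, R3, (2, 3))
(4, 0, R2, (0, 2))
(4, 0, R2, (0, 3))
(4, 0, R2, (2, 3))
(4, 0, R7, (2,))
(5, 0, R2, (1, 3))
(5, 0, R4, (0, 2))
(5, 0, R7, (3,))
(6, 0, R2, (0, 2))
(6, 0, R3, (1, 2))
(6, 0, R3, (2, 3))
(6, 0, R4, (0, 1))
(6, 1, R3, (1, 2))
(6, 1, R3, (2, 3))
(6, 2, R3, (1, 2))
(6, 2, R3, (2, 3))
(6, 3, R3, (1, 2))
(6, 3, R3, (2, 3))
(7, 0, R1, (0, 2))
(7, 0, R7, (1,))
(7, 0, R8, (0, 2))
(7, 0, R8, (0, 3))
(8, 0, R1, (2, 3))
(8, 3, R6, (0, 2))
(8, 3, R6, (0, 3))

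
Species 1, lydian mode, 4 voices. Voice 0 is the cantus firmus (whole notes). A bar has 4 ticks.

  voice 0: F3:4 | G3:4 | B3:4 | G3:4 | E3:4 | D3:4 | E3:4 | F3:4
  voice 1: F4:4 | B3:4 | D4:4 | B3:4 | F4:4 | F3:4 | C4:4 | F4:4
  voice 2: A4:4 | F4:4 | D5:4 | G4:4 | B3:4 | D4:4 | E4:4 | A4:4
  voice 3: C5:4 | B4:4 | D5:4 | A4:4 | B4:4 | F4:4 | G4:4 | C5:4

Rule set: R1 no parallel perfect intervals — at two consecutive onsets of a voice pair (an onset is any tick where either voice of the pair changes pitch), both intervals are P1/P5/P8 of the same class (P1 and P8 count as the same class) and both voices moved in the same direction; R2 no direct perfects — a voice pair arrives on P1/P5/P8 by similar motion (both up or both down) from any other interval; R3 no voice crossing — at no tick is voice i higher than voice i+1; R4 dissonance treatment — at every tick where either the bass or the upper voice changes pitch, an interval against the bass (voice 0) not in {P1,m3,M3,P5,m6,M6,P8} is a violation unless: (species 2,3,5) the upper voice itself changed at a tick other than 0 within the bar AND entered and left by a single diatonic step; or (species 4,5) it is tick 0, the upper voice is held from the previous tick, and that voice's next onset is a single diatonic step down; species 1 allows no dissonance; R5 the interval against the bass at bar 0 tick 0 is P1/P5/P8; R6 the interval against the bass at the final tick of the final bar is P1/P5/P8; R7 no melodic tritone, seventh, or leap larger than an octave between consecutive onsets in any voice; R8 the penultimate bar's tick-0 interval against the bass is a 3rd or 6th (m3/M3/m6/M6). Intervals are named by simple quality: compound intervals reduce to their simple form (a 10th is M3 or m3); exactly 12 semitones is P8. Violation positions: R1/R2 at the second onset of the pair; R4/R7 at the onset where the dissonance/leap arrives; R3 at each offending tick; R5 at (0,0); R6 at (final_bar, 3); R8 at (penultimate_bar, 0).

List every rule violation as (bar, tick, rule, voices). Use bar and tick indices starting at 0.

bar 0: v0=F3 v1=F4 v2=A4 v3=C5 downbeat P5
bar 1: v0=G3 v1=B3 v2=F4 v3=B4 downbeat M3
bar 2: v0=B3 v1=D4 v2=D5 v3=D5 downbeat m3
bar 3: v0=G3 v1=B3 v2=G4 v3=A4 downbeat M2
bar 4: v0=E3 v1=F4 v2=B3 v3=B4 downbeat P5
bar 5: v0=D3 v1=F3 v2=D4 v3=F4 downbeat m3
bar 6: v0=E3 v1=C4 v2=E4 v3=G4 downbeat m3
bar 7: v0=F3 v1=F4 v2=A4 v3=C5 downbeat P5
  -> R5 @ bar 0 tick 0 v(0, 2): opens on M3
  -> R2 @ bar 1 tick 0 v(1, 3): F4/C5 P5 -> B3/B4 P8 similar
  -> R4 @ bar 1 tick 0 v(0, 2): G3/F4 m7 untreated
  -> R7 @ bar 1 tick 0 v(1,): F4->B3 leap 6st
  -> R1 @ bar 2 tick 0 v(1, 3): B3/B4 P8 -> D4/D5 P8 similar
  -> R2 @ bar 2 tick 0 v(1, 2): B3/F4 TT -> D4/D5 P8 similar
  -> R2 @ bar 2 tick 0 v(2, 3): F4/B4 TT -> D5/D5 P1 similar
  -> R2 @ bar 3 tick 0 v(0, 2): B3/D5 m3 -> G3/G4 P8 similar
  -> R4 @ bar 3 tick 0 v(0, 3): G3/A4 M2 untreated
  -> R2 @ bar 4 tick 0 v(0, 2): G3/G4 P8 -> E3/B3 P5 similar
  -> R3 @ bar 4 tick 0 v(1, 2): F4 above B3
  -> R4 @ bar 4 tick 0 v(0, 1): E3/F4 m2 untreated
  -> R7 @ bar 4 tick 0 v(1,): B3->F4 leap 6st
  -> R3 @ bar 4 tick 1 v(1, 2): F4 above B3
  -> R3 @ bar 4 tick 2 v(1, 2): F4 above B3
  -> R3 @ bar 4 tick 3 v(1, 2): F4 above B3
  -> R2 @ bar 5 tick 0 v(1, 3): F4/B4 TT -> F3/F4 P8 similar
  -> R7 @ bar 5 tick 0 v(3,): B4->F4 leap 6st
  -> R1 @ bar 6 tick 0 v(0, 2): D3/D4 P8 -> E3/E4 P8 similar
  -> R2 @ bar 6 tick 0 v(1, 3): F3/F4 P8 -> C4/G4 P5 similar
  -> R8 @ bar 6 tick 0 v(0, 2): penult P8 not 3rd/6th
  -> R1 @ bar 7 tick 0 v(1, 3): C4/G4 P5 -> F4/C5 P5 similar
  -> R2 @ bar 7 tick 0 v(0, 1): E3/C4 m6 -> F3/F4 P8 similar
  -> R2 @ bar 7 tick 0 v(0, 3): E3/G4 m3 -> F3/C5 P5 similar
  -> R6 @ bar 7 tick 3 v(0, 2): closes on M3

(0, 0, R5, (0, 2))
(1, 0, R2, (1, 3))
(1, 0, R4, (0, 2))
(1, 0, R7, (1,))
(2, 0, R1, (1, 3))
(2, 0, R2, (1, 2))
(2, 0, R2, (2, 3))
(3, 0, R2, (0, 2))
(3, 0, R4, (0, 3))
(4, 0, R2, (0, 2))
(4, 0, R3, (1, 2))
(4, 0, R4, (0, 1))
(4, 0, R7, (1,))
(4, 1, R3, (1, 2))
(4, 2, R3, (1, 2))
(4, 3, R3, (1, 2))
(5, 0, R2, (1, 3))
(5, 0, R7, (3,))
(6, 0, R1, (0, 2))
(6, 0, R2, (1, 3))
(6, 0, R8, (0, 2))
(7, 0, R1, (1, 3))
(7, 0, R2, (0, 1))
(7, 0, R2, (0, 3))
(7, 3, R6, (0, 2))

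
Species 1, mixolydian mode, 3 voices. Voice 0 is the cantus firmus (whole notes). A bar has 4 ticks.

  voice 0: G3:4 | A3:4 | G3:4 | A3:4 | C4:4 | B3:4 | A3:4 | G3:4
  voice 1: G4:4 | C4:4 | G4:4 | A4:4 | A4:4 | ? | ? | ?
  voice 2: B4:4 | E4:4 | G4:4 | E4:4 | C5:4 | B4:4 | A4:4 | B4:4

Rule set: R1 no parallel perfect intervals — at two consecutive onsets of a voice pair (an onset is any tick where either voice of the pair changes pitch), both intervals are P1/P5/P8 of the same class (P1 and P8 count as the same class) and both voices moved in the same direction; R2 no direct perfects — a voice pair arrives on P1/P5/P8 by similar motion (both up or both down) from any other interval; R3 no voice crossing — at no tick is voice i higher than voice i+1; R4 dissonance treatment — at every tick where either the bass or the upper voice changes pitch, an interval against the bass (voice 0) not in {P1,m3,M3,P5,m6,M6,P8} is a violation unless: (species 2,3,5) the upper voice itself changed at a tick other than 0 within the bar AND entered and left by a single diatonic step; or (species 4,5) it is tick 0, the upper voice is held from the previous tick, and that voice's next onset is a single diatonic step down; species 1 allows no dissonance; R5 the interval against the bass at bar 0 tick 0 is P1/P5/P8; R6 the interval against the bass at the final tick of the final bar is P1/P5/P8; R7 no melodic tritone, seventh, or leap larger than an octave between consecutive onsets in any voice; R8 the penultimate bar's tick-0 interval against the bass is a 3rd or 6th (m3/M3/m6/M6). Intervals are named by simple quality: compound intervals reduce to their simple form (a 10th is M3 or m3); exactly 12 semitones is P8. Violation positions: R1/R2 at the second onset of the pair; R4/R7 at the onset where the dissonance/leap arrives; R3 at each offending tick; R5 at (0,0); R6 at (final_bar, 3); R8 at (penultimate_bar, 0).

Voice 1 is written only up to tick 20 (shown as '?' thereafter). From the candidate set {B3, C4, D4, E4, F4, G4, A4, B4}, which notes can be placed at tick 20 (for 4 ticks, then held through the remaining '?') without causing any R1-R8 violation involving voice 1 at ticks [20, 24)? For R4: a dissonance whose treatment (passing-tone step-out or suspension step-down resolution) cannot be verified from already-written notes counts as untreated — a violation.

{B4, D4, G4}

B3: violates R2,R7
C4: violates R4
D4: legal
E4: violates R2,R4
F4: violates R4
G4: legal
A4: violates R4
B4: legal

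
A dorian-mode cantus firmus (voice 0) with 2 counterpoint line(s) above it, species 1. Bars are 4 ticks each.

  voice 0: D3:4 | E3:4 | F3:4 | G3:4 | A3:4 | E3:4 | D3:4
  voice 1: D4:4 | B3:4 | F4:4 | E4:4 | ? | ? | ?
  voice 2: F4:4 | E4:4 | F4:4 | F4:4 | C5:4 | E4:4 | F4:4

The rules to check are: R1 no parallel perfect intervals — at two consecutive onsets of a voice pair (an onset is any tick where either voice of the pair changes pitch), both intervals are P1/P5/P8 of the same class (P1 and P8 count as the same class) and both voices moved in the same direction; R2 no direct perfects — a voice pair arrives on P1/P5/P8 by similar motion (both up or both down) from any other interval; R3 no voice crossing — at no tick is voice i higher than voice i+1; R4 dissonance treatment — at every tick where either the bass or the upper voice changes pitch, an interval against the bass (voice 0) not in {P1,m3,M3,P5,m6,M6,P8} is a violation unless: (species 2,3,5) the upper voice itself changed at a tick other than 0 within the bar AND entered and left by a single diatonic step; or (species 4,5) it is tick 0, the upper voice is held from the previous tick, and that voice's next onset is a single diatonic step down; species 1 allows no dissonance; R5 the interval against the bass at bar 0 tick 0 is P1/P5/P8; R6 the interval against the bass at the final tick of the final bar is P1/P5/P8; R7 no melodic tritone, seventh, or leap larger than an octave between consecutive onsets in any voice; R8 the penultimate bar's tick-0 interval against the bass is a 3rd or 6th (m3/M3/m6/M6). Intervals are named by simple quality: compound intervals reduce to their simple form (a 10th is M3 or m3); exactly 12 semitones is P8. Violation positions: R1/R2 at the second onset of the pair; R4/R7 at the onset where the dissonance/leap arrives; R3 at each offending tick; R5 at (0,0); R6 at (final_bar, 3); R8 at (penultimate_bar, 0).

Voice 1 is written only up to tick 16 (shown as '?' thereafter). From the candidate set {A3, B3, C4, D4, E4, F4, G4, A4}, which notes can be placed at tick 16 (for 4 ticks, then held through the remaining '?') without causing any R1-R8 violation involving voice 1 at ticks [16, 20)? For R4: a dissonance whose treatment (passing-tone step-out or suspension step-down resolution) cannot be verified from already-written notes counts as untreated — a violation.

A3: legal
B3: violates R4
C4: legal
D4: violates R4
E4: legal
F4: violates R2
G4: violates R4
A4: violates R2

{A3, C4, E4}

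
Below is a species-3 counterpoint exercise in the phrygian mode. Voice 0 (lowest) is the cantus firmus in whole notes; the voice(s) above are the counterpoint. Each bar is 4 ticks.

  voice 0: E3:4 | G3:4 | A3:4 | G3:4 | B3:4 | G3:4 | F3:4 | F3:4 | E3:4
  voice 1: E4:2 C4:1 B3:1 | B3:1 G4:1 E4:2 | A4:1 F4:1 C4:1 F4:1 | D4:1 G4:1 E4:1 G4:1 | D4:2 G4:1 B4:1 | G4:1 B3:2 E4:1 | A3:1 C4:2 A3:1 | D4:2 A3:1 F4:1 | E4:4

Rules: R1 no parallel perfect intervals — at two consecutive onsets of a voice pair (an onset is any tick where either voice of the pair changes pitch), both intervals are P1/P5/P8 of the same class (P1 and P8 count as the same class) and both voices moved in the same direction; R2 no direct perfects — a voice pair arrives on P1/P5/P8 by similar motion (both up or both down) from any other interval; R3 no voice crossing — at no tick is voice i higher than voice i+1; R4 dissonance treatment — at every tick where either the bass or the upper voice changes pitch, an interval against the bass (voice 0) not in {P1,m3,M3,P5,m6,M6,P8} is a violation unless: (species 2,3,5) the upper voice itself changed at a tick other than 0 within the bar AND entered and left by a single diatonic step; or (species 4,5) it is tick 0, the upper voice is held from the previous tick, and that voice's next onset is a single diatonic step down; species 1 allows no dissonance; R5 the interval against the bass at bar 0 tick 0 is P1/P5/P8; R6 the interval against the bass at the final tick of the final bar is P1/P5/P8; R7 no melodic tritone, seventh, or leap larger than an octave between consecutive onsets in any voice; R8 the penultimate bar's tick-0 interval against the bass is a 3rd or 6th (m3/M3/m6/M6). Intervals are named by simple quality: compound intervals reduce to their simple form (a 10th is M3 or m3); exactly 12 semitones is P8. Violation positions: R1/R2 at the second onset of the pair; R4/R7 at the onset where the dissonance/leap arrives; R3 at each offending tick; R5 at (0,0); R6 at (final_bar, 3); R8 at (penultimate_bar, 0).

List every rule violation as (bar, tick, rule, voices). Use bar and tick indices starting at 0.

(2, 0, R2, (0, 1))
(3, 0, R2, (0, 1))
(5, 0, R1, (0, 1))
(8, 0, R1, (0, 1))

bar 0: v0=E3 v1=E4 downbeat P8
bar 1: v0=G3 v1=B3 downbeat M3
bar 2: v0=A3 v1=A4 downbeat P8
bar 3: v0=G3 v1=D4 downbeat P5
bar 4: v0=B3 v1=D4 downbeat m3
bar 5: v0=G3 v1=G4 downbeat P8
bar 6: v0=F3 v1=A3 downbeat M3
bar 7: v0=F3 v1=D4 downbeat M6
bar 8: v0=E3 v1=E4 downbeat P8
  -> R2 @ bar 2 tick 0 v(0, 1): G3/E4 M6 -> A3/A4 P8 similar
  -> R2 @ bar 3 tick 0 v(0, 1): A3/F4 m6 -> G3/D4 P5 similar
  -> R1 @ bar 5 tick 0 v(0, 1): B3/B4 P8 -> G3/G4 P8 similar
  -> R1 @ bar 8 tick 0 v(0, 1): F3/F4 P8 -> E3/E4 P8 similar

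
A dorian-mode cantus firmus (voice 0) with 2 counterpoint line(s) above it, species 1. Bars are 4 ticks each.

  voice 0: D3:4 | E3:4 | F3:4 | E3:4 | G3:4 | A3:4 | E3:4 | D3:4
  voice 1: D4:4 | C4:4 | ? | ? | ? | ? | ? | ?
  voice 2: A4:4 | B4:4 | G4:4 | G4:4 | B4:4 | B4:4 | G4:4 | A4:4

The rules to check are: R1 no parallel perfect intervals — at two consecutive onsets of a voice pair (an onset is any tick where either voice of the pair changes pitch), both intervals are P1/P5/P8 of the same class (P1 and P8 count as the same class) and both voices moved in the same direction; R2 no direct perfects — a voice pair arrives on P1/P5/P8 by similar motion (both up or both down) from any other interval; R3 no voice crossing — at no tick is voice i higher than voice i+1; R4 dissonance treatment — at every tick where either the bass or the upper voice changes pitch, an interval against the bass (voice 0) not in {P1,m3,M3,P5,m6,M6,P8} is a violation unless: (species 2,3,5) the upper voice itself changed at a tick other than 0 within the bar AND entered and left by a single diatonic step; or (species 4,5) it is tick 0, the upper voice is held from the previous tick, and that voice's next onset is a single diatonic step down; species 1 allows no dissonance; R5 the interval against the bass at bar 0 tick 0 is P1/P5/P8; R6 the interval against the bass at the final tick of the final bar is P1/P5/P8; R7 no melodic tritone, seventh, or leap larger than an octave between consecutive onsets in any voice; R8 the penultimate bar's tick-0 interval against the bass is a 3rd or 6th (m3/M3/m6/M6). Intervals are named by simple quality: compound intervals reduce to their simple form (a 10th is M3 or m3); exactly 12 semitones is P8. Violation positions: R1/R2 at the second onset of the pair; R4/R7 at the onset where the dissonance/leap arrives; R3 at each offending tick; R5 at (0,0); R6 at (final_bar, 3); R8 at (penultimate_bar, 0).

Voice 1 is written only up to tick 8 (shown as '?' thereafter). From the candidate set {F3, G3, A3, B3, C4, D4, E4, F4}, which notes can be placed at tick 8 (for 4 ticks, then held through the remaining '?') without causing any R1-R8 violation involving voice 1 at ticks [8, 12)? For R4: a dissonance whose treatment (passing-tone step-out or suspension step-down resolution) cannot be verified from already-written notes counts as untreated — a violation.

F3: legal
G3: violates R2,R4
A3: legal
B3: violates R4
C4: legal
D4: legal
E4: violates R4
F4: violates R2

{A3, C4, D4, F3}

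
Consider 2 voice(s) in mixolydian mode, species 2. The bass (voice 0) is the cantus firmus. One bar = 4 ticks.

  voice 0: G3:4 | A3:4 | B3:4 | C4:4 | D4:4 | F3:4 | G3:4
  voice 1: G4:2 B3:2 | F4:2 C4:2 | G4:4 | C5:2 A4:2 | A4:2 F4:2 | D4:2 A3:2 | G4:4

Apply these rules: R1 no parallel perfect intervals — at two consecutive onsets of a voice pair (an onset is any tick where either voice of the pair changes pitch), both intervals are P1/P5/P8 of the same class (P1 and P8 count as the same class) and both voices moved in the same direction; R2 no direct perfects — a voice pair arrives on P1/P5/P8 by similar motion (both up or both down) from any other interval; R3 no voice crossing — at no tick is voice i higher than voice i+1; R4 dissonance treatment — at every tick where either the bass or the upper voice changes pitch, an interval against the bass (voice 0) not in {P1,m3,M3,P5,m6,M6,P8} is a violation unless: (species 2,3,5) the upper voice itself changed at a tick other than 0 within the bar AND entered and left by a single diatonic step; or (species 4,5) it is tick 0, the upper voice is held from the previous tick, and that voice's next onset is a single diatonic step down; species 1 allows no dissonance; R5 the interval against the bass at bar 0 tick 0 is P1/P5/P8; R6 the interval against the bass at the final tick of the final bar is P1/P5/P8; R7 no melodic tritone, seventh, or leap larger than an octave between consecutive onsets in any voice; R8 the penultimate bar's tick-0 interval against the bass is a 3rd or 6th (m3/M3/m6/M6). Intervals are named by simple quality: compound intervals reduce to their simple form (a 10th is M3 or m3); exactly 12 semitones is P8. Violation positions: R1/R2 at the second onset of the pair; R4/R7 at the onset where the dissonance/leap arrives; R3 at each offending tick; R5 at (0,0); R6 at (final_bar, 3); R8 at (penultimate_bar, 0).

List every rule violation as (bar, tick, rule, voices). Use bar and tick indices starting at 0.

(1, 0, R7, (1,))
(3, 0, R2, (0, 1))
(6, 0, R2, (0, 1))
(6, 0, R7, (1,))

bar 0: v0=G3 v1=G4 downbeat P8
bar 1: v0=A3 v1=F4 downbeat m6
bar 2: v0=B3 v1=G4 downbeat m6
bar 3: v0=C4 v1=C5 downbeat P8
bar 4: v0=D4 v1=A4 downbeat P5
bar 5: v0=F3 v1=D4 downbeat M6
bar 6: v0=G3 v1=G4 downbeat P8
  -> R7 @ bar 1 tick 0 v(1,): B3->F4 leap 6st
  -> R2 @ bar 3 tick 0 v(0, 1): B3/G4 m6 -> C4/C5 P8 similar
  -> R2 @ bar 6 tick 0 v(0, 1): F3/A3 M3 -> G3/G4 P8 similar
  -> R7 @ bar 6 tick 0 v(1,): A3->G4 leap 10st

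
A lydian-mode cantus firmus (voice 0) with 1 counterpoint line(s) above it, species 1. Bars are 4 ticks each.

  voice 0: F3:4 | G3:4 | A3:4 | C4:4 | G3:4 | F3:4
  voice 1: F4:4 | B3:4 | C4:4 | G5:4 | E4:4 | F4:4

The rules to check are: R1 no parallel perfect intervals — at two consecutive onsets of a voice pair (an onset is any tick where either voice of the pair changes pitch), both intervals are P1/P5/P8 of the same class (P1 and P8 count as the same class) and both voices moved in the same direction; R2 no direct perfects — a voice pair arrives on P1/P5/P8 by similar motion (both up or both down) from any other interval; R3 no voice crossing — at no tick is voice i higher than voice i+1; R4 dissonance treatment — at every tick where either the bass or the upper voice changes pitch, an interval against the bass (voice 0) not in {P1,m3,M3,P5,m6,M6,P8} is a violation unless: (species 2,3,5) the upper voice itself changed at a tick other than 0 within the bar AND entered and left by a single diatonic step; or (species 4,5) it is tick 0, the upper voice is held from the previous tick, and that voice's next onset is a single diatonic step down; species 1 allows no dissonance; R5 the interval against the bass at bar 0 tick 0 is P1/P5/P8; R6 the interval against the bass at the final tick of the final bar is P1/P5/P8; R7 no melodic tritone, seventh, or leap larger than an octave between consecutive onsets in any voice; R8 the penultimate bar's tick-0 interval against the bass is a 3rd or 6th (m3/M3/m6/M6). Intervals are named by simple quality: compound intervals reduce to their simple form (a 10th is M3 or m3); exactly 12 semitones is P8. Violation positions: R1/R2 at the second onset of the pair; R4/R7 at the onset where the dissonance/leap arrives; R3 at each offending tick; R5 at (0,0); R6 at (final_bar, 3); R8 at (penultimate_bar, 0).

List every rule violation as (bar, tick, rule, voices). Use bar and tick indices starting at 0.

(1, 0, R7, (1,))
(3, 0, R2, (0, 1))
(3, 0, R7, (1,))
(4, 0, R7, (1,))

bar 0: v0=F3 v1=F4 downbeat P8
bar 1: v0=G3 v1=B3 downbeat M3
bar 2: v0=A3 v1=C4 downbeat m3
bar 3: v0=C4 v1=G5 downbeat P5
bar 4: v0=G3 v1=E4 downbeat M6
bar 5: v0=F3 v1=F4 downbeat P8
  -> R7 @ bar 1 tick 0 v(1,): F4->B3 leap 6st
  -> R2 @ bar 3 tick 0 v(0, 1): A3/C4 m3 -> C4/G5 P5 similar
  -> R7 @ bar 3 tick 0 v(1,): C4->G5 leap 19st
  -> R7 @ bar 4 tick 0 v(1,): G5->E4 leap 15st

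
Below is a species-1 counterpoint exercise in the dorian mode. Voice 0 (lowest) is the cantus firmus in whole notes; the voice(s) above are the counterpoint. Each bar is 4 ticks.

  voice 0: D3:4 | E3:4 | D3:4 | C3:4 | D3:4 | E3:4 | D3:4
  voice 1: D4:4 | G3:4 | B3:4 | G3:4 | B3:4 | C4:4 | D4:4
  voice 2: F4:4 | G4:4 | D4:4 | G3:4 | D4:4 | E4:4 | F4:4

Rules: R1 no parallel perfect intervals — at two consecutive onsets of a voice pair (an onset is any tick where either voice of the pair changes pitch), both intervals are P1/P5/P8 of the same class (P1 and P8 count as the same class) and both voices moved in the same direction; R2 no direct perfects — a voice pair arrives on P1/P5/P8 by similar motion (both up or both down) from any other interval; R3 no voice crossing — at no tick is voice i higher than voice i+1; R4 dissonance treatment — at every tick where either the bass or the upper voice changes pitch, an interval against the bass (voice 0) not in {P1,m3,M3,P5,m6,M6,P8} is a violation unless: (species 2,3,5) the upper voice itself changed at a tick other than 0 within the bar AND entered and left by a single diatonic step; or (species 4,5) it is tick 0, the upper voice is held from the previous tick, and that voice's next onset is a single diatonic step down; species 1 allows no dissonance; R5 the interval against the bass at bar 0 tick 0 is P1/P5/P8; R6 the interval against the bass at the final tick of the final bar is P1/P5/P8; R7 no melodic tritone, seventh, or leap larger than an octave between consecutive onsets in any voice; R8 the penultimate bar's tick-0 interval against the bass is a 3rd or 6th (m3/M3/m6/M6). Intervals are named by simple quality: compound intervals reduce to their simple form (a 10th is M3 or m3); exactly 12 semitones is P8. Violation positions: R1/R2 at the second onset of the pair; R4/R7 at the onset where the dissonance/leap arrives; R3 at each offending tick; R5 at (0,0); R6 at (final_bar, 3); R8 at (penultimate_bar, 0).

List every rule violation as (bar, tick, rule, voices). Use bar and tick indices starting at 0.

bar 0: v0=D3 v1=D4 v2=F4 downbeat m3
bar 1: v0=E3 v1=G3 v2=G4 downbeat m3
bar 2: v0=D3 v1=B3 v2=D4 downbeat P8
bar 3: v0=C3 v1=G3 v2=G3 downbeat P5
bar 4: v0=D3 v1=B3 v2=D4 downbeat P8
bar 5: v0=E3 v1=C4 v2=E4 downbeat P8
bar 6: v0=D3 v1=D4 v2=F4 downbeat m3
  -> R5 @ bar 0 tick 0 v(0, 2): opens on m3
  -> R2 @ bar 2 tick 0 v(0, 2): E3/G4 m3 -> D3/D4 P8 similar
  -> R2 @ bar 3 tick 0 v(0, 1): D3/B3 M6 -> C3/G3 P5 similar
  -> R2 @ bar 3 tick 0 v(0, 2): D3/D4 P8 -> C3/G3 P5 similar
  -> R2 @ bar 3 tick 0 v(1, 2): B3/D4 m3 -> G3/G3 P1 similar
  -> R2 @ bar 4 tick 0 v(0, 2): C3/G3 P5 -> D3/D4 P8 similar
  -> R1 @ bar 5 tick 0 v(0, 2): D3/D4 P8 -> E3/E4 P8 similar
  -> R8 @ bar 5 tick 0 v(0, 2): penult P8 not 3rd/6th
  -> R6 @ bar 6 tick 3 v(0, 2): closes on m3

(0, 0, R5, (0, 2))
(2, 0, R2, (0, 2))
(3, 0, R2, (0, 1))
(3, 0, R2, (0, 2))
(3, 0, R2, (1, 2))
(4, 0, R2, (0, 2))
(5, 0, R1, (0, 2))
(5, 0, R8, (0, 2))
(6, 3, R6, (0, 2))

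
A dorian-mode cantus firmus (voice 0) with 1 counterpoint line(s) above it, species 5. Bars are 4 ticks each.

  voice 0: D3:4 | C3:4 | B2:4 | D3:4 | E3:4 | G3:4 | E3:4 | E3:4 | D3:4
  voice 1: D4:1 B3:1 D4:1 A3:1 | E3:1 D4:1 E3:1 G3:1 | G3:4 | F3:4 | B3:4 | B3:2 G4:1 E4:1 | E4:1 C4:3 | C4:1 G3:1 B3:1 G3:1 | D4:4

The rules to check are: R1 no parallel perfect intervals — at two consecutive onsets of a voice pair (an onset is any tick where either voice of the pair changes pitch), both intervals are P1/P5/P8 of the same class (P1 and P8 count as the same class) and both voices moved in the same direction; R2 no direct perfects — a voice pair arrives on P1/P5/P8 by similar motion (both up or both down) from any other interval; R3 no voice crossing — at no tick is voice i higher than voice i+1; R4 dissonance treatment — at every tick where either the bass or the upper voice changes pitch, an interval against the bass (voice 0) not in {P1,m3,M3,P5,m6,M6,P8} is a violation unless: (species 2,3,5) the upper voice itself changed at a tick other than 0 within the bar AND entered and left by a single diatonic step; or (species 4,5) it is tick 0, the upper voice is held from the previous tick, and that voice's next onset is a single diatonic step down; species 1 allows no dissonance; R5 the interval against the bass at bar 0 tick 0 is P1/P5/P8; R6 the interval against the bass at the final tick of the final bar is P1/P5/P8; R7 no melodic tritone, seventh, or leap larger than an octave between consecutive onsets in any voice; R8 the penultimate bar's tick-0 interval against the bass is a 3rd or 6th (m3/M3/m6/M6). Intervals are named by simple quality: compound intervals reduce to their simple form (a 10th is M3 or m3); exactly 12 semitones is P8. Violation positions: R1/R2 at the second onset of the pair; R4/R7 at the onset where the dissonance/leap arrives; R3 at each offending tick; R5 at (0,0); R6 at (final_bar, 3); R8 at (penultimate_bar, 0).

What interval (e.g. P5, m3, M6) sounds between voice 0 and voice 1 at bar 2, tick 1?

m6

voice 0=B2 voice 1=G3 -> m6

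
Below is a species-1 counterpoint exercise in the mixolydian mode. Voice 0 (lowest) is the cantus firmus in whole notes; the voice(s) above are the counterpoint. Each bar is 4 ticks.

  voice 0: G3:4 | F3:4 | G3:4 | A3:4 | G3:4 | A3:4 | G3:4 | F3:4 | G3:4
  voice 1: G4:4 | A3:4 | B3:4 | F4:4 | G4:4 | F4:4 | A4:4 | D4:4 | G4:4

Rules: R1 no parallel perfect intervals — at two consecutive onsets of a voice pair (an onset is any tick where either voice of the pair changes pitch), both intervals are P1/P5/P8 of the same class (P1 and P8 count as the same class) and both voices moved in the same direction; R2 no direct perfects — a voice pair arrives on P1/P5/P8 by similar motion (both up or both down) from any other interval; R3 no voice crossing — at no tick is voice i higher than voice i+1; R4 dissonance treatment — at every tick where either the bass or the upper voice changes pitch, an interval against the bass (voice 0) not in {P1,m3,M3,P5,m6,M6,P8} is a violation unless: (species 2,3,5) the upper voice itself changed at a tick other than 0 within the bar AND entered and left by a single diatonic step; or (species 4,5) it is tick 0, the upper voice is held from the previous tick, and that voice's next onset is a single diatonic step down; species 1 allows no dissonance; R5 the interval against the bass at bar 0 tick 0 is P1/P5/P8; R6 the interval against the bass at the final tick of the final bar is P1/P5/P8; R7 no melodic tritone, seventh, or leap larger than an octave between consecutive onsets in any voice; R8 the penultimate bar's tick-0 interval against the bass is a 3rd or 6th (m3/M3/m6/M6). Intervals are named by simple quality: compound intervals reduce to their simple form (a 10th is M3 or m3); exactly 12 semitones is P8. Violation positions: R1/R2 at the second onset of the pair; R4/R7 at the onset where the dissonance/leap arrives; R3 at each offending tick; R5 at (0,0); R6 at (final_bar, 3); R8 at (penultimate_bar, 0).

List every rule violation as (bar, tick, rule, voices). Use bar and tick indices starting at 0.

bar 0: v0=G3 v1=G4 downbeat P8
bar 1: v0=F3 v1=A3 downbeat M3
bar 2: v0=G3 v1=B3 downbeat M3
bar 3: v0=A3 v1=F4 downbeat m6
bar 4: v0=G3 v1=G4 downbeat P8
bar 5: v0=A3 v1=F4 downbeat m6
bar 6: v0=G3 v1=A4 downbeat M2
bar 7: v0=F3 v1=D4 downbeat M6
bar 8: v0=G3 v1=G4 downbeat P8
  -> R7 @ bar 1 tick 0 v(1,): G4->A3 leap 10st
  -> R7 @ bar 3 tick 0 v(1,): B3->F4 leap 6st
  -> R4 @ bar 6 tick 0 v(0, 1): G3/A4 M2 untreated
  -> R2 @ bar 8 tick 0 v(0, 1): F3/D4 M6 -> G3/G4 P8 similar

(1, 0, R7, (1,))
(3, 0, R7, (1,))
(6, 0, R4, (0, 1))
(8, 0, R2, (0, 1))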